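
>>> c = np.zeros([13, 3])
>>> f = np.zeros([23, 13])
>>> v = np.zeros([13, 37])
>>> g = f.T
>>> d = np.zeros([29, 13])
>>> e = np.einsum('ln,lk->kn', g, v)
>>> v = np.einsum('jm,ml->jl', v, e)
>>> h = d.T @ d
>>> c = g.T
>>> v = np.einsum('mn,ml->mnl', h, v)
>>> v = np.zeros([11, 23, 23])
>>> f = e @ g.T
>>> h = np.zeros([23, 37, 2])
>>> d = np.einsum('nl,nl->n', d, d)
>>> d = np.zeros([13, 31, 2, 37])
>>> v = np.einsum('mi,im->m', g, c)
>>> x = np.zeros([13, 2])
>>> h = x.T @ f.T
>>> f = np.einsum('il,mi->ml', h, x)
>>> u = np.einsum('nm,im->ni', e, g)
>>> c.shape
(23, 13)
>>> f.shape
(13, 37)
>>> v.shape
(13,)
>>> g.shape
(13, 23)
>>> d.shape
(13, 31, 2, 37)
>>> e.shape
(37, 23)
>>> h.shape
(2, 37)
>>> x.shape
(13, 2)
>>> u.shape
(37, 13)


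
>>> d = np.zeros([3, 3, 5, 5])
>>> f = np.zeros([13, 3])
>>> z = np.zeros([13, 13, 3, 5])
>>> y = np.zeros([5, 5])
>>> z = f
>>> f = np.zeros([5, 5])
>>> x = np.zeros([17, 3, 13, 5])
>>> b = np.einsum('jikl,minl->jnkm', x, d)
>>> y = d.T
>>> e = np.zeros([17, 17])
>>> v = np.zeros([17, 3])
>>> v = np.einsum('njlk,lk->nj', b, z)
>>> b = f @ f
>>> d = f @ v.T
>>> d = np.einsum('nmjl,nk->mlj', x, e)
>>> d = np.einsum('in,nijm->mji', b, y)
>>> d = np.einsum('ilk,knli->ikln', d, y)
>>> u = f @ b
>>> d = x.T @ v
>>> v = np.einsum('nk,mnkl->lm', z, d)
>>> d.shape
(5, 13, 3, 5)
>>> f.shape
(5, 5)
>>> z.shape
(13, 3)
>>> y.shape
(5, 5, 3, 3)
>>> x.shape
(17, 3, 13, 5)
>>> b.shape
(5, 5)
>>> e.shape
(17, 17)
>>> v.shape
(5, 5)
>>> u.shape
(5, 5)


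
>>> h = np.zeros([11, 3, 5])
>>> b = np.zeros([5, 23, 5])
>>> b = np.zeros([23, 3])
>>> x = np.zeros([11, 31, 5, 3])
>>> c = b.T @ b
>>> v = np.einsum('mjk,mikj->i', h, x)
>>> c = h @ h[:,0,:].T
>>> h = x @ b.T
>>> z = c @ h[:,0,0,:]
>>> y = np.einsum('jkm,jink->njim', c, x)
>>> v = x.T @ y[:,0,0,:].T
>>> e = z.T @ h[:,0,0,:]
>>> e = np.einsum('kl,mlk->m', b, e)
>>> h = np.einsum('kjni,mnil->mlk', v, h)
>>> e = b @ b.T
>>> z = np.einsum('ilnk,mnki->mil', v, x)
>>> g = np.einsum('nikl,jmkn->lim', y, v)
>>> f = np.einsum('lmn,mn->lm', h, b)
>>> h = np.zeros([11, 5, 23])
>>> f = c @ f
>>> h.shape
(11, 5, 23)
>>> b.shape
(23, 3)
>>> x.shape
(11, 31, 5, 3)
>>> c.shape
(11, 3, 11)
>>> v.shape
(3, 5, 31, 5)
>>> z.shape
(11, 3, 5)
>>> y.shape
(5, 11, 31, 11)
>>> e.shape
(23, 23)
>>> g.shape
(11, 11, 5)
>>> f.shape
(11, 3, 23)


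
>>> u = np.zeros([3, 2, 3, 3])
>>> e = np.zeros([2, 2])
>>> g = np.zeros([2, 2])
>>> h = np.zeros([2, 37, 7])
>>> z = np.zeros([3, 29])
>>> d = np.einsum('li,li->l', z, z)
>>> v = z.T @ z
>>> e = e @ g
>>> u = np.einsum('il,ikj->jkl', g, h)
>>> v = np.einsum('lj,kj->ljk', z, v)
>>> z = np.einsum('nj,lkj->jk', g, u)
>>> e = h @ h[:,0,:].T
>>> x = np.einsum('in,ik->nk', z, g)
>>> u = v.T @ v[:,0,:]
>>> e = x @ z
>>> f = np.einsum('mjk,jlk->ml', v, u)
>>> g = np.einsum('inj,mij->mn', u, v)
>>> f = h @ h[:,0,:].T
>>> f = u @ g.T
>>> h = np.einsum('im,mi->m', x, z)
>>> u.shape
(29, 29, 29)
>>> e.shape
(37, 37)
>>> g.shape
(3, 29)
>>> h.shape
(2,)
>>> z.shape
(2, 37)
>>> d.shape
(3,)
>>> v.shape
(3, 29, 29)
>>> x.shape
(37, 2)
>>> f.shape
(29, 29, 3)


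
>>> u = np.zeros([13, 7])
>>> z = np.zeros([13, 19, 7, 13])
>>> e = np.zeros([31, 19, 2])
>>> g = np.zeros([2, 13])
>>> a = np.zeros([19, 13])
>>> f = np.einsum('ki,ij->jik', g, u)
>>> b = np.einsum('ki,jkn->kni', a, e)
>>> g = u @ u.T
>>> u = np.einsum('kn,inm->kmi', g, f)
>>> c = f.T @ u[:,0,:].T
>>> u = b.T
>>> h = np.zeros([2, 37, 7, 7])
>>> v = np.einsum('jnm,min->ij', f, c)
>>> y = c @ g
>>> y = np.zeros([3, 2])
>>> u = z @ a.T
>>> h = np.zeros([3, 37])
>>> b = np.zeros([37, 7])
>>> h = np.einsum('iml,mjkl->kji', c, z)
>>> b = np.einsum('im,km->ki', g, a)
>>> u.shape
(13, 19, 7, 19)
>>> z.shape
(13, 19, 7, 13)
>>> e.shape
(31, 19, 2)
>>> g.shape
(13, 13)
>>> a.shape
(19, 13)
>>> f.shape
(7, 13, 2)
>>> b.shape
(19, 13)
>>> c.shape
(2, 13, 13)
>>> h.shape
(7, 19, 2)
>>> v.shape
(13, 7)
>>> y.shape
(3, 2)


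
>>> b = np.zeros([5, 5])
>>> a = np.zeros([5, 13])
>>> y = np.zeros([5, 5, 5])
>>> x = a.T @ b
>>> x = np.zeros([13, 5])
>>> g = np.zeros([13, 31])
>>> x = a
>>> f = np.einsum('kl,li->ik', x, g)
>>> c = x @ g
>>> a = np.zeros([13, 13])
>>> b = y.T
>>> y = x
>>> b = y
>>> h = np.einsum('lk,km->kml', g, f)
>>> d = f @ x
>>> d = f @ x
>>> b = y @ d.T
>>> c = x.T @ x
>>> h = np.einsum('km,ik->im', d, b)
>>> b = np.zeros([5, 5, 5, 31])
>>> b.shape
(5, 5, 5, 31)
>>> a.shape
(13, 13)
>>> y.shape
(5, 13)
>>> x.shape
(5, 13)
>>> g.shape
(13, 31)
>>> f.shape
(31, 5)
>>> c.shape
(13, 13)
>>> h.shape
(5, 13)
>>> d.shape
(31, 13)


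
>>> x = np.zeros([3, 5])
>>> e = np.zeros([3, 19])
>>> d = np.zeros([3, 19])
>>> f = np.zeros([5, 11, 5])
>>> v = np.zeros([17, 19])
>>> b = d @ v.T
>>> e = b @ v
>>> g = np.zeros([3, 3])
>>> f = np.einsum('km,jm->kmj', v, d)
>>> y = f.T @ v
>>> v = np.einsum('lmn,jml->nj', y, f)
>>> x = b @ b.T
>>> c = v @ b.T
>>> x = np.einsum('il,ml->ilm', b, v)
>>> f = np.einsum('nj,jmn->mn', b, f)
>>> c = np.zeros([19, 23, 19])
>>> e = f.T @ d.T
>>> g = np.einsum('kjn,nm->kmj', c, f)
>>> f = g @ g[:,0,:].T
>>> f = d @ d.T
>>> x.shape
(3, 17, 19)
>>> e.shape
(3, 3)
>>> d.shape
(3, 19)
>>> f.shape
(3, 3)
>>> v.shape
(19, 17)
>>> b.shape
(3, 17)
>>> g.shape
(19, 3, 23)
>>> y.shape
(3, 19, 19)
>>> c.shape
(19, 23, 19)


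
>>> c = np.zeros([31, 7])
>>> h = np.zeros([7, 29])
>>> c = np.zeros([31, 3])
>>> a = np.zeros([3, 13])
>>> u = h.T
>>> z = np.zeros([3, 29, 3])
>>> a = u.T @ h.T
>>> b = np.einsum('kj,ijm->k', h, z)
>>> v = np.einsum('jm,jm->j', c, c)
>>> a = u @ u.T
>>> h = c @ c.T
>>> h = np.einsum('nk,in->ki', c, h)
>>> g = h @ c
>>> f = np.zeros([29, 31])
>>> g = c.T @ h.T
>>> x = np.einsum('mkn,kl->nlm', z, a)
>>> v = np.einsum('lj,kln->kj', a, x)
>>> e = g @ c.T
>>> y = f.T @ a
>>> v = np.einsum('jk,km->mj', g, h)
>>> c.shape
(31, 3)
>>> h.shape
(3, 31)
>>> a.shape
(29, 29)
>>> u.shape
(29, 7)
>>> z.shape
(3, 29, 3)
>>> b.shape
(7,)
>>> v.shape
(31, 3)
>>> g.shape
(3, 3)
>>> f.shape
(29, 31)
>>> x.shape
(3, 29, 3)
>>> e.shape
(3, 31)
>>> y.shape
(31, 29)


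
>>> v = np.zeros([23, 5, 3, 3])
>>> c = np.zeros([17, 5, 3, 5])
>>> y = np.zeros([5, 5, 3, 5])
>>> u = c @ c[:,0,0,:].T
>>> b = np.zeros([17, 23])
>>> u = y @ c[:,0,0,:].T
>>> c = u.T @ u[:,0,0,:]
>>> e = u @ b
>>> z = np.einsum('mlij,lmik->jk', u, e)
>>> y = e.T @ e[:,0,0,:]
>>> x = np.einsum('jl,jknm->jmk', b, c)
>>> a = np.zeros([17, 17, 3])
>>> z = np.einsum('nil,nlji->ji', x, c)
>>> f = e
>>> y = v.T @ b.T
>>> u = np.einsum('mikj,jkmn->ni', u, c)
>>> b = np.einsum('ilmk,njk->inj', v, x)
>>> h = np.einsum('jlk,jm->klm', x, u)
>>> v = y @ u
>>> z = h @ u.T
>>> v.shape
(3, 3, 5, 5)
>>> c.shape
(17, 3, 5, 17)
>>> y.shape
(3, 3, 5, 17)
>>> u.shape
(17, 5)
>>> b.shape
(23, 17, 17)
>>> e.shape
(5, 5, 3, 23)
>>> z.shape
(3, 17, 17)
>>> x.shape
(17, 17, 3)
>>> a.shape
(17, 17, 3)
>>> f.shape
(5, 5, 3, 23)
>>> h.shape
(3, 17, 5)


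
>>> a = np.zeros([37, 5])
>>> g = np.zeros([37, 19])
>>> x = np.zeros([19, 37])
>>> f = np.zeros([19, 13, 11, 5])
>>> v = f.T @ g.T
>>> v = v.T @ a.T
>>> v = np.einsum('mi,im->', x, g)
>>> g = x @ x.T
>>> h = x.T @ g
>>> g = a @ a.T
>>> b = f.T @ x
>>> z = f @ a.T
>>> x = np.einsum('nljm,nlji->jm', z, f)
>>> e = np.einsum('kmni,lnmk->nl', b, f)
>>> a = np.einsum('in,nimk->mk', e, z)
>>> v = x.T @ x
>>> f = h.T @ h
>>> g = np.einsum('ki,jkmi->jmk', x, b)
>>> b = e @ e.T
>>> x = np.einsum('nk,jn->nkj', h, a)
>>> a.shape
(11, 37)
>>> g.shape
(5, 13, 11)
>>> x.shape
(37, 19, 11)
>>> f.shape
(19, 19)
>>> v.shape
(37, 37)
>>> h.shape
(37, 19)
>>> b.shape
(13, 13)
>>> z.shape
(19, 13, 11, 37)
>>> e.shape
(13, 19)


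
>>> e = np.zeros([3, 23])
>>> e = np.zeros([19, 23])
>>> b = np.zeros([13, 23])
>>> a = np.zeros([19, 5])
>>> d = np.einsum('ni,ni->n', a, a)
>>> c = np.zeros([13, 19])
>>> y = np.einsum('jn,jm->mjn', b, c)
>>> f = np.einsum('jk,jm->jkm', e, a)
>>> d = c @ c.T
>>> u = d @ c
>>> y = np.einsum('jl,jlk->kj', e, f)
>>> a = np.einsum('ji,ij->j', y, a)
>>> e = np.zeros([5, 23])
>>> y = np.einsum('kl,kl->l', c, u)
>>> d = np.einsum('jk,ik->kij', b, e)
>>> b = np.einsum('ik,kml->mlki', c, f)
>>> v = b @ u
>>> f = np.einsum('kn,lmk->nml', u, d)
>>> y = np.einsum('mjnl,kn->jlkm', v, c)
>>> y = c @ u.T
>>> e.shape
(5, 23)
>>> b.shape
(23, 5, 19, 13)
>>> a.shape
(5,)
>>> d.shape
(23, 5, 13)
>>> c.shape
(13, 19)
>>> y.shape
(13, 13)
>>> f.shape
(19, 5, 23)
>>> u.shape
(13, 19)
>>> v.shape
(23, 5, 19, 19)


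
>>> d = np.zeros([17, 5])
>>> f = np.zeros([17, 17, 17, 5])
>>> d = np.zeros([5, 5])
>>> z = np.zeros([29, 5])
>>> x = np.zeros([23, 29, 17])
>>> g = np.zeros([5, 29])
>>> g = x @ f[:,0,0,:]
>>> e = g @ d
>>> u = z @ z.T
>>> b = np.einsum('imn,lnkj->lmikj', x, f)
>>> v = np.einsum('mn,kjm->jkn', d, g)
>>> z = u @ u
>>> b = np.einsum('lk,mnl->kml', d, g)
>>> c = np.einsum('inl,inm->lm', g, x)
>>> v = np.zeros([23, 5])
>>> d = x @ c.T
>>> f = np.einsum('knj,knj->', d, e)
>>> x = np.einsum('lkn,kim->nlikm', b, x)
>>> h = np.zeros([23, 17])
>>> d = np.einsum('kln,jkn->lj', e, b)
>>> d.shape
(29, 5)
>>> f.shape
()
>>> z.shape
(29, 29)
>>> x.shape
(5, 5, 29, 23, 17)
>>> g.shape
(23, 29, 5)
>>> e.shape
(23, 29, 5)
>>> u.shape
(29, 29)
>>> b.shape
(5, 23, 5)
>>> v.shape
(23, 5)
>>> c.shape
(5, 17)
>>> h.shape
(23, 17)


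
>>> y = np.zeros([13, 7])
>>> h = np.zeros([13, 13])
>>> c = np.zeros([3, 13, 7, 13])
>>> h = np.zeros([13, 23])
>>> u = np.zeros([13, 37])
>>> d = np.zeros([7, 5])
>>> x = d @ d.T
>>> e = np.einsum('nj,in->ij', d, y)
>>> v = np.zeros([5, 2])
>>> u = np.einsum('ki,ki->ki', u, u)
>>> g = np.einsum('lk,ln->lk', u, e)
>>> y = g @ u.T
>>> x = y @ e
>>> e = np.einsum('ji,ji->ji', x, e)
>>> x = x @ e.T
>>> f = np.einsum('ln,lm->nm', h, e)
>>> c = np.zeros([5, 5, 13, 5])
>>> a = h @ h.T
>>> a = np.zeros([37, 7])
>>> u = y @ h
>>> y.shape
(13, 13)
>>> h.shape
(13, 23)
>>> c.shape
(5, 5, 13, 5)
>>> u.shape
(13, 23)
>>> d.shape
(7, 5)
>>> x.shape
(13, 13)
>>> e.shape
(13, 5)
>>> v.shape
(5, 2)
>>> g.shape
(13, 37)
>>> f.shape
(23, 5)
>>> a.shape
(37, 7)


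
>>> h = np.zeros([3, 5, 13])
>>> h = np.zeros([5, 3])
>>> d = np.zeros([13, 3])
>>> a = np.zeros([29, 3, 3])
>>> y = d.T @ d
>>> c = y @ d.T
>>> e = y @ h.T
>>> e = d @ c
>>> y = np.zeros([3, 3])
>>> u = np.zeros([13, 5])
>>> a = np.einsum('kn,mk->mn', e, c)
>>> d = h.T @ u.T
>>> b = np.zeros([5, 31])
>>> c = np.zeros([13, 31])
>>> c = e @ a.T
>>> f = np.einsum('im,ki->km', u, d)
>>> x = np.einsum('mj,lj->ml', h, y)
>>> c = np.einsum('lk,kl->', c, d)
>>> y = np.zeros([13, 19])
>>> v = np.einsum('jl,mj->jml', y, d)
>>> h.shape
(5, 3)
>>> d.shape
(3, 13)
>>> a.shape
(3, 13)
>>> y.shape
(13, 19)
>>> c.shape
()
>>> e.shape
(13, 13)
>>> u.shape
(13, 5)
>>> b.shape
(5, 31)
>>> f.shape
(3, 5)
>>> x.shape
(5, 3)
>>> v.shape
(13, 3, 19)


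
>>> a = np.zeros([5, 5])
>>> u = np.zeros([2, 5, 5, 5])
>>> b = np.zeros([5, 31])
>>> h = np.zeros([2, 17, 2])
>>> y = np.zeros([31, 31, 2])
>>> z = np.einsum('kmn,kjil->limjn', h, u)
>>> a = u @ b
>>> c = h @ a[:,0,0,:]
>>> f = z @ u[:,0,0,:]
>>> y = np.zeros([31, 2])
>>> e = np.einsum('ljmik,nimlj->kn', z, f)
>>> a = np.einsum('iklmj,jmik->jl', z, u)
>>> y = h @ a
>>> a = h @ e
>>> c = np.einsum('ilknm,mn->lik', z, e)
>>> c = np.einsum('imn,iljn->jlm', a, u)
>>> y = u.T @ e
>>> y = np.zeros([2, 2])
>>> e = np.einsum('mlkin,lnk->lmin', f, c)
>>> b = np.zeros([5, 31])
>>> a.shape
(2, 17, 5)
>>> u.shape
(2, 5, 5, 5)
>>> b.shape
(5, 31)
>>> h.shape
(2, 17, 2)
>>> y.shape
(2, 2)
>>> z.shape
(5, 5, 17, 5, 2)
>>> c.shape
(5, 5, 17)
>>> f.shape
(5, 5, 17, 5, 5)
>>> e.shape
(5, 5, 5, 5)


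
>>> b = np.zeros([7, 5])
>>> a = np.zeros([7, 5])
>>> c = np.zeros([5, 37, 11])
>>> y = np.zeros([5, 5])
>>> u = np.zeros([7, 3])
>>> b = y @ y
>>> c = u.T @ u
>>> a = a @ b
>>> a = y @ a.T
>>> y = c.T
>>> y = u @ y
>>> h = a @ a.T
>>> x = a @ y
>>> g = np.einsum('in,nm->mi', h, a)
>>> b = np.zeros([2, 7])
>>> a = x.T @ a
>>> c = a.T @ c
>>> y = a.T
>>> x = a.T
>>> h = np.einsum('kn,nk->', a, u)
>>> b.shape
(2, 7)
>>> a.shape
(3, 7)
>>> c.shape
(7, 3)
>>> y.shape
(7, 3)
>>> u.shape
(7, 3)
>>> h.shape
()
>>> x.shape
(7, 3)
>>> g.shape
(7, 5)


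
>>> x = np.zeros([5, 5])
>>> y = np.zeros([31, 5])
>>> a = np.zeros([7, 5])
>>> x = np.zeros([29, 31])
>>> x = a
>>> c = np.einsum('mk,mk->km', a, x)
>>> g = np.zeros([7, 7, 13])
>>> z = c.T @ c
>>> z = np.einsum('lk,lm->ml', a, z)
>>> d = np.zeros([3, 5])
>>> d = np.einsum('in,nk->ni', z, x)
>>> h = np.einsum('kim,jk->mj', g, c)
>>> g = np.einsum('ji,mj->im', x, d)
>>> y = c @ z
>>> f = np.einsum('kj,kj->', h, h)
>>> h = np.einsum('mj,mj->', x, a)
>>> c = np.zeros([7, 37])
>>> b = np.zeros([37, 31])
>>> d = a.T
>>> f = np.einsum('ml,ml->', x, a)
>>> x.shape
(7, 5)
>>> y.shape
(5, 7)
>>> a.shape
(7, 5)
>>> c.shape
(7, 37)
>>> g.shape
(5, 7)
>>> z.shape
(7, 7)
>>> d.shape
(5, 7)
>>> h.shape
()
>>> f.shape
()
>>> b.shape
(37, 31)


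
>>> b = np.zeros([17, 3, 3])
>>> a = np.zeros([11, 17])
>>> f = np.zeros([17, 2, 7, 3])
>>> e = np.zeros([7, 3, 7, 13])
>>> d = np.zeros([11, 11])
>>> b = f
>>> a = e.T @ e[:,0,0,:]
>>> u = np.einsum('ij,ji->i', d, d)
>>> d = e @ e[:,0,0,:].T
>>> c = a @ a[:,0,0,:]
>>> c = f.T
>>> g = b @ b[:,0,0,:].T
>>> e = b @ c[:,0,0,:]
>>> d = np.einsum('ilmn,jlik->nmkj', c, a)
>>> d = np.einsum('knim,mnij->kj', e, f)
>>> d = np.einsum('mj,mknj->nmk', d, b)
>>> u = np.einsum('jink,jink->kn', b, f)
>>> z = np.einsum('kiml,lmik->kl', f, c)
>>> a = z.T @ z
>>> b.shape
(17, 2, 7, 3)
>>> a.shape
(3, 3)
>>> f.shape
(17, 2, 7, 3)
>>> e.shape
(17, 2, 7, 17)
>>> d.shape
(7, 17, 2)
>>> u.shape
(3, 7)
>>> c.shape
(3, 7, 2, 17)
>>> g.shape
(17, 2, 7, 17)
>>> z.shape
(17, 3)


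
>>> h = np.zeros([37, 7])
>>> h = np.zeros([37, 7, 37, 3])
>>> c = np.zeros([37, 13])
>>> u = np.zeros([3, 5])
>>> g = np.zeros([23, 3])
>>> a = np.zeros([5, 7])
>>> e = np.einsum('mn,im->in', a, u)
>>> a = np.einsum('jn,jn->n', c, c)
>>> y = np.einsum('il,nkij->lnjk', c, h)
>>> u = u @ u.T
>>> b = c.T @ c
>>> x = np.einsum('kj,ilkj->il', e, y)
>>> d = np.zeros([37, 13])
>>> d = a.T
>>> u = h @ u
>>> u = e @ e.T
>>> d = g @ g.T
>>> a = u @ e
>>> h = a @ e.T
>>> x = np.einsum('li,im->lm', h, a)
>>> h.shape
(3, 3)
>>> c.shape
(37, 13)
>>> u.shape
(3, 3)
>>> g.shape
(23, 3)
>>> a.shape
(3, 7)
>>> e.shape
(3, 7)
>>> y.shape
(13, 37, 3, 7)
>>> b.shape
(13, 13)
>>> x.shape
(3, 7)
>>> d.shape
(23, 23)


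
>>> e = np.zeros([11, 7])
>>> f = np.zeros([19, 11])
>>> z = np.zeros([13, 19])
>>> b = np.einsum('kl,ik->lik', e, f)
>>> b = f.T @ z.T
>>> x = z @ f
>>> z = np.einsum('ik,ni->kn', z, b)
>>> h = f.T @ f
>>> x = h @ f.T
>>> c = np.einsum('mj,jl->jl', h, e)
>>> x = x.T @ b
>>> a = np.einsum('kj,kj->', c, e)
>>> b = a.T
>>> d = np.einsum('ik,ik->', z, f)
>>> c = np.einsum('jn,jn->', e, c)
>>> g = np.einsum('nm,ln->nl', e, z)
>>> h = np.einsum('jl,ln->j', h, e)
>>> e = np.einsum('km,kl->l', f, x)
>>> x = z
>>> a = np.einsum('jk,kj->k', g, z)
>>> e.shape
(13,)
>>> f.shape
(19, 11)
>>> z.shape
(19, 11)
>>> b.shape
()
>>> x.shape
(19, 11)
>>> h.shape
(11,)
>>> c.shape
()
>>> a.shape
(19,)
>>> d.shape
()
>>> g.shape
(11, 19)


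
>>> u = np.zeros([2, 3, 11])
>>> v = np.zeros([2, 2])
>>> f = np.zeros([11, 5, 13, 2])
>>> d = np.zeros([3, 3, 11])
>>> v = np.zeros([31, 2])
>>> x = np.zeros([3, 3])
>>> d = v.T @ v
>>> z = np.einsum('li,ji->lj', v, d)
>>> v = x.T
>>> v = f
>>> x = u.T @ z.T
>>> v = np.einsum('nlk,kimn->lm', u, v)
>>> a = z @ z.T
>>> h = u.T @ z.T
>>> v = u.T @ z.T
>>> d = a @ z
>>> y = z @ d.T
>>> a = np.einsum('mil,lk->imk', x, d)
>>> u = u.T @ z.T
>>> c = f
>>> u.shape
(11, 3, 31)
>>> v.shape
(11, 3, 31)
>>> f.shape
(11, 5, 13, 2)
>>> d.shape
(31, 2)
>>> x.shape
(11, 3, 31)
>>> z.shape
(31, 2)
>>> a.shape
(3, 11, 2)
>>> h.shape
(11, 3, 31)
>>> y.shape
(31, 31)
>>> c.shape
(11, 5, 13, 2)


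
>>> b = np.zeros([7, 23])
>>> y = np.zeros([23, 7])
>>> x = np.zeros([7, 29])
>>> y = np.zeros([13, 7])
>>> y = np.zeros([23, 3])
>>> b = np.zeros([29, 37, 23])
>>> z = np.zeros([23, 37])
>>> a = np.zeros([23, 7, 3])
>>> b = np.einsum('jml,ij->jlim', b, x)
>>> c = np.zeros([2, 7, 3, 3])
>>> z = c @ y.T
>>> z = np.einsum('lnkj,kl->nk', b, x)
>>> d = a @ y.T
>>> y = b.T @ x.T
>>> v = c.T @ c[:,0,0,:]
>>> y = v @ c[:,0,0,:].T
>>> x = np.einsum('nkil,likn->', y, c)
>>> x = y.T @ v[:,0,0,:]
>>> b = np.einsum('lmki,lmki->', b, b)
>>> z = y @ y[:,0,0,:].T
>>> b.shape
()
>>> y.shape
(3, 3, 7, 2)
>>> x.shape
(2, 7, 3, 3)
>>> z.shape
(3, 3, 7, 3)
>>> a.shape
(23, 7, 3)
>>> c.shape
(2, 7, 3, 3)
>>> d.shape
(23, 7, 23)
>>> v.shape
(3, 3, 7, 3)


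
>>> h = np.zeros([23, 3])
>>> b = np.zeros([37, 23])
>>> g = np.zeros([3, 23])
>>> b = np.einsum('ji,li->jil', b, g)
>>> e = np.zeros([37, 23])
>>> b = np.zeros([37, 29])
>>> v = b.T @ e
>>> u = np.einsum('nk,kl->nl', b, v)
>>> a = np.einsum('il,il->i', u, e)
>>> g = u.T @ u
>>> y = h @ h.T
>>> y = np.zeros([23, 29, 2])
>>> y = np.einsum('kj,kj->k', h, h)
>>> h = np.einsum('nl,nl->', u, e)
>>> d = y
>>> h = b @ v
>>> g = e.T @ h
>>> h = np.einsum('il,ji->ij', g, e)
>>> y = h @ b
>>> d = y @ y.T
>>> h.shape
(23, 37)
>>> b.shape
(37, 29)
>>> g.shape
(23, 23)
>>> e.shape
(37, 23)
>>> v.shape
(29, 23)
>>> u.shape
(37, 23)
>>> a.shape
(37,)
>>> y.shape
(23, 29)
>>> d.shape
(23, 23)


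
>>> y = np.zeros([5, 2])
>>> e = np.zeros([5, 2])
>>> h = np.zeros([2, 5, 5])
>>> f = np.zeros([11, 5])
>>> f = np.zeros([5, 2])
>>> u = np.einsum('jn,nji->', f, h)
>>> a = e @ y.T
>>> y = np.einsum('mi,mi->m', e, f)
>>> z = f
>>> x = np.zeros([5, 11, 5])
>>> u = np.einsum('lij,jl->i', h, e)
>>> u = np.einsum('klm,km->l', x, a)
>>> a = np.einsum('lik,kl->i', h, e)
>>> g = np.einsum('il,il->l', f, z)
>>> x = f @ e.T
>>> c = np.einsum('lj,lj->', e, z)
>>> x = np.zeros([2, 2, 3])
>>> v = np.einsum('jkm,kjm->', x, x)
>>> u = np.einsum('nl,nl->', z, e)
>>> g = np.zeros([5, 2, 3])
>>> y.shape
(5,)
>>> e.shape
(5, 2)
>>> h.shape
(2, 5, 5)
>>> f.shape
(5, 2)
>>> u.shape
()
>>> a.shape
(5,)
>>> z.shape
(5, 2)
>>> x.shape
(2, 2, 3)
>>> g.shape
(5, 2, 3)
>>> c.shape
()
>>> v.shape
()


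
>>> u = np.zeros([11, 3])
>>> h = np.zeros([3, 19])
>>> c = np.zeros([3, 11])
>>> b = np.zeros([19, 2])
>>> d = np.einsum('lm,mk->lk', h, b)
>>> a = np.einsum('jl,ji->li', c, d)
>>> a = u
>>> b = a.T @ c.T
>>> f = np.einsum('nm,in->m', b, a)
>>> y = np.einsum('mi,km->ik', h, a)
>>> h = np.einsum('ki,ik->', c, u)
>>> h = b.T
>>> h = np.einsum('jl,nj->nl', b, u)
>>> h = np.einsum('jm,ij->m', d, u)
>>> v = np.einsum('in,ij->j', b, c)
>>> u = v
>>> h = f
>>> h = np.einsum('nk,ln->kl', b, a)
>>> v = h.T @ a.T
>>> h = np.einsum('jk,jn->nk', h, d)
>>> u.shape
(11,)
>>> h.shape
(2, 11)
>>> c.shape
(3, 11)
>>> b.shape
(3, 3)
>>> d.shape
(3, 2)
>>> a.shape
(11, 3)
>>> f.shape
(3,)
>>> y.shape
(19, 11)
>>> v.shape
(11, 11)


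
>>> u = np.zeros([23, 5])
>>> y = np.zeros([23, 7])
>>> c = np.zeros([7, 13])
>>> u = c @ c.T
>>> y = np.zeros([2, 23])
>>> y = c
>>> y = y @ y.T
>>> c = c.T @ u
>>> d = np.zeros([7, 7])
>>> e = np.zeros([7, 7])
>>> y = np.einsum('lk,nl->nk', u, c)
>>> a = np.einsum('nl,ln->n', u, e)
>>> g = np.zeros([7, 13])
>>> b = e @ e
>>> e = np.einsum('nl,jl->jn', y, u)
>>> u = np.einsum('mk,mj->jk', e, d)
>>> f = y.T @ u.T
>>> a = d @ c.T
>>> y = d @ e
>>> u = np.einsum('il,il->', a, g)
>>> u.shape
()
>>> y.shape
(7, 13)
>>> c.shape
(13, 7)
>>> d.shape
(7, 7)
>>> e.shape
(7, 13)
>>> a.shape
(7, 13)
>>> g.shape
(7, 13)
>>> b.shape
(7, 7)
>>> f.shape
(7, 7)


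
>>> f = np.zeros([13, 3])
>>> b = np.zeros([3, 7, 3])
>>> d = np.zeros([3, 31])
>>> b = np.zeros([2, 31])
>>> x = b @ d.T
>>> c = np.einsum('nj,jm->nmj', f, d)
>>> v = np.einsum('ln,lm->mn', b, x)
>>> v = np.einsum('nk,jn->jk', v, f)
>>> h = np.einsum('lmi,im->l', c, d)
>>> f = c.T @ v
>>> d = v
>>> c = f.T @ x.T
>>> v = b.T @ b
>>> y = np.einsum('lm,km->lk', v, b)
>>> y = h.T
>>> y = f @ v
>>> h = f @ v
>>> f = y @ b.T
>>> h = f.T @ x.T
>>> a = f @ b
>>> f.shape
(3, 31, 2)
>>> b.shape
(2, 31)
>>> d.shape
(13, 31)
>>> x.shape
(2, 3)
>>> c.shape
(31, 31, 2)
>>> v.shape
(31, 31)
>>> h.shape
(2, 31, 2)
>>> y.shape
(3, 31, 31)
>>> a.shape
(3, 31, 31)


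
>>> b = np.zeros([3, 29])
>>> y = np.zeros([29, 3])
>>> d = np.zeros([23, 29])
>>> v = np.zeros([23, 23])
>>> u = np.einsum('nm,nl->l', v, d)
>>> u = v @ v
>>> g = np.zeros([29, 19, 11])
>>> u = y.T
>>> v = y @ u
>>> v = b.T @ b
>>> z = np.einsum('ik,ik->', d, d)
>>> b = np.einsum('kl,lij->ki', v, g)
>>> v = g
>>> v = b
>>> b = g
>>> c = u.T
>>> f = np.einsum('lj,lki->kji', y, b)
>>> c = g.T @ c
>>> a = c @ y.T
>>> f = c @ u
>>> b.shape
(29, 19, 11)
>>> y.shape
(29, 3)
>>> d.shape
(23, 29)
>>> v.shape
(29, 19)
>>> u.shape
(3, 29)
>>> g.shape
(29, 19, 11)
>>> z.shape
()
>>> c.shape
(11, 19, 3)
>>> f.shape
(11, 19, 29)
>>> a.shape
(11, 19, 29)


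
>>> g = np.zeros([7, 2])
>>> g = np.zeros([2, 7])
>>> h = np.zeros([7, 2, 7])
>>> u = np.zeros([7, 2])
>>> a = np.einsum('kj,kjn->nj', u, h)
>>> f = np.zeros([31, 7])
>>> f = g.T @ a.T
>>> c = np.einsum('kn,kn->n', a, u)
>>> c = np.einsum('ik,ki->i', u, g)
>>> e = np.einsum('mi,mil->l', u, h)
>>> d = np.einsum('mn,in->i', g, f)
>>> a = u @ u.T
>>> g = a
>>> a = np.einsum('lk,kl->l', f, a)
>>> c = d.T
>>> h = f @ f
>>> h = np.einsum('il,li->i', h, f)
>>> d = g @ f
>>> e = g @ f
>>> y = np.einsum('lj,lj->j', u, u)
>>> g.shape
(7, 7)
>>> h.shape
(7,)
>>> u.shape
(7, 2)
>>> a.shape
(7,)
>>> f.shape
(7, 7)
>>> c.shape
(7,)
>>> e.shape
(7, 7)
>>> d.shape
(7, 7)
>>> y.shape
(2,)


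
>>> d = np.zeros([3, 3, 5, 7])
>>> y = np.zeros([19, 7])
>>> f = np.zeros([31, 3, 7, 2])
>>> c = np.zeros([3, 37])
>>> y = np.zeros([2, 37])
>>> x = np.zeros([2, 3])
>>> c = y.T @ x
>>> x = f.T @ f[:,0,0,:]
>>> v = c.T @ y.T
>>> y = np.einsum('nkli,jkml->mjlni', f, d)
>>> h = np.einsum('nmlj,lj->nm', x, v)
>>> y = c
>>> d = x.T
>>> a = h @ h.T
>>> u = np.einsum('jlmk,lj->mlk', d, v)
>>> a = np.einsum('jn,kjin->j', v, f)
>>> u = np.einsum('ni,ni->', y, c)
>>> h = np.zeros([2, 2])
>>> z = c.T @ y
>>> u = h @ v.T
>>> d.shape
(2, 3, 7, 2)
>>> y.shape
(37, 3)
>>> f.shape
(31, 3, 7, 2)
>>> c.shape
(37, 3)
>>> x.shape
(2, 7, 3, 2)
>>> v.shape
(3, 2)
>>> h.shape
(2, 2)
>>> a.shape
(3,)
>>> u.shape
(2, 3)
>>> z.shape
(3, 3)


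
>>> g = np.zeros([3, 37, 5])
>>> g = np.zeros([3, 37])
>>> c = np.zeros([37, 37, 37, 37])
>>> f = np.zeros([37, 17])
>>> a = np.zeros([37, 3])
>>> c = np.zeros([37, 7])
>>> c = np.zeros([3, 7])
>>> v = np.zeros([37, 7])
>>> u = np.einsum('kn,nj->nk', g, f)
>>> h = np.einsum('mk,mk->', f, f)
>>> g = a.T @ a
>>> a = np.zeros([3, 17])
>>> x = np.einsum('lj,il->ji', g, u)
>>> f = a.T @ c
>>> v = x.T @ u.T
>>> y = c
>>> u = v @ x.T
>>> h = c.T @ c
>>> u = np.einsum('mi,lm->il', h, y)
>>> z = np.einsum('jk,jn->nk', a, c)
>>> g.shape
(3, 3)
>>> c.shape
(3, 7)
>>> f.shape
(17, 7)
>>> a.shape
(3, 17)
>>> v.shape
(37, 37)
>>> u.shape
(7, 3)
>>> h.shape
(7, 7)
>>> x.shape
(3, 37)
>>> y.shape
(3, 7)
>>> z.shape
(7, 17)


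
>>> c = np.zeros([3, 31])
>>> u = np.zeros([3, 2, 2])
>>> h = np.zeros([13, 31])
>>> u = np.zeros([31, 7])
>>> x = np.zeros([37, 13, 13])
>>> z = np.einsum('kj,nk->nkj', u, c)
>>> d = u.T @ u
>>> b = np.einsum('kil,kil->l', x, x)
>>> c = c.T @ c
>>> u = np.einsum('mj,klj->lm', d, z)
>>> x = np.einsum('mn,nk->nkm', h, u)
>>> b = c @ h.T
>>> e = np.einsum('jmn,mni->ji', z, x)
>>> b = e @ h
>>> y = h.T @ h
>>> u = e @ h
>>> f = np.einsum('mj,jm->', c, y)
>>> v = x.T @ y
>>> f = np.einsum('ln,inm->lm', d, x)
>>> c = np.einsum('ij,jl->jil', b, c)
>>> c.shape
(31, 3, 31)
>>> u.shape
(3, 31)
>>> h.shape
(13, 31)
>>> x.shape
(31, 7, 13)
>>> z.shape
(3, 31, 7)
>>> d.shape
(7, 7)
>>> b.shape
(3, 31)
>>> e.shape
(3, 13)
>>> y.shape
(31, 31)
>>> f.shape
(7, 13)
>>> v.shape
(13, 7, 31)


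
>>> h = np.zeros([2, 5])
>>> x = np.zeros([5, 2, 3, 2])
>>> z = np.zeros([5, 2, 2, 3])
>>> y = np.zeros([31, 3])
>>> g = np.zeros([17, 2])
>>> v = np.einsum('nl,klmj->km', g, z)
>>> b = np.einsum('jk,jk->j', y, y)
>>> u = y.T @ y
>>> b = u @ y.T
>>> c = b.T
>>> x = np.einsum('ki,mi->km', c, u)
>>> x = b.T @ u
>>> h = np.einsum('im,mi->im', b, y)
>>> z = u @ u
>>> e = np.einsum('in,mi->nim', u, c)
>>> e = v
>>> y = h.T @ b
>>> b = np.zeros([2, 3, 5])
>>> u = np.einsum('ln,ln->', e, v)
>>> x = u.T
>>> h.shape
(3, 31)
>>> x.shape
()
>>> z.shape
(3, 3)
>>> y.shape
(31, 31)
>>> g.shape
(17, 2)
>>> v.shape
(5, 2)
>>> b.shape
(2, 3, 5)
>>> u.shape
()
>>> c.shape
(31, 3)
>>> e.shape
(5, 2)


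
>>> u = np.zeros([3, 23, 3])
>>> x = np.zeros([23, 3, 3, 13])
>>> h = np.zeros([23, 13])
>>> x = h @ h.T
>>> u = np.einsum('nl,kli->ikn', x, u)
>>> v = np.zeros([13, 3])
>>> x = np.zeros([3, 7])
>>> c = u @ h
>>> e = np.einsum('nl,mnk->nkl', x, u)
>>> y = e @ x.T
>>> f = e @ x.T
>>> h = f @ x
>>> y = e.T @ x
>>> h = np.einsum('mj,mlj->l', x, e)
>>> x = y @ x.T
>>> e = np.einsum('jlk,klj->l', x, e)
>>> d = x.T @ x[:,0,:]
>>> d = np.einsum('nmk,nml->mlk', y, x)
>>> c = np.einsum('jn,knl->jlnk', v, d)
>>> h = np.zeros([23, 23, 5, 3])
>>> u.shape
(3, 3, 23)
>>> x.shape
(7, 23, 3)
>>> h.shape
(23, 23, 5, 3)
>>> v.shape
(13, 3)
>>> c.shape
(13, 7, 3, 23)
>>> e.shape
(23,)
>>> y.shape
(7, 23, 7)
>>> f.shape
(3, 23, 3)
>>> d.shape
(23, 3, 7)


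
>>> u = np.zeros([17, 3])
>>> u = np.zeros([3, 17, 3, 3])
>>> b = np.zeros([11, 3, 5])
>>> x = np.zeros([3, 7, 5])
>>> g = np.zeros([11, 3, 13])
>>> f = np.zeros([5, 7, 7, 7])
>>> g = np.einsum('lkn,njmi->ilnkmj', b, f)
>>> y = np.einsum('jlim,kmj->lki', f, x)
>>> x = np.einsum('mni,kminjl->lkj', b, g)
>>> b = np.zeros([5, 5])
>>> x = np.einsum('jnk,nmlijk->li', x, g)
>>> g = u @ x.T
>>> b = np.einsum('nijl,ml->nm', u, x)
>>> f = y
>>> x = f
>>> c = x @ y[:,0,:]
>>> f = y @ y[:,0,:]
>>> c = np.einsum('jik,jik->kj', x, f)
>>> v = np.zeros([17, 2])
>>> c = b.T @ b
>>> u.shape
(3, 17, 3, 3)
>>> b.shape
(3, 5)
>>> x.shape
(7, 3, 7)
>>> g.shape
(3, 17, 3, 5)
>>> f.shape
(7, 3, 7)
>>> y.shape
(7, 3, 7)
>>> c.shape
(5, 5)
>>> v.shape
(17, 2)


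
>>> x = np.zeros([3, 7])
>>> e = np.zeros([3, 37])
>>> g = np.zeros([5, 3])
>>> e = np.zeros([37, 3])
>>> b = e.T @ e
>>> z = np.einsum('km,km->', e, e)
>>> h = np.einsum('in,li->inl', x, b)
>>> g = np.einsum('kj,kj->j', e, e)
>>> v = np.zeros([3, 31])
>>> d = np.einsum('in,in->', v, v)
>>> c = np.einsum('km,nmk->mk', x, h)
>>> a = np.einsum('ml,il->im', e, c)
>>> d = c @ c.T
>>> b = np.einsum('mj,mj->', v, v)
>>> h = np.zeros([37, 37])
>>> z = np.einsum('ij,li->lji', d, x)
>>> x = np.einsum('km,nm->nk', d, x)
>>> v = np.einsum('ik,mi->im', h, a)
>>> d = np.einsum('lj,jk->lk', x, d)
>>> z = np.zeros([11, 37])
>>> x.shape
(3, 7)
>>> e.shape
(37, 3)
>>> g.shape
(3,)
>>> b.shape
()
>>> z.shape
(11, 37)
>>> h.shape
(37, 37)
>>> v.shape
(37, 7)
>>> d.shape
(3, 7)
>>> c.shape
(7, 3)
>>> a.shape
(7, 37)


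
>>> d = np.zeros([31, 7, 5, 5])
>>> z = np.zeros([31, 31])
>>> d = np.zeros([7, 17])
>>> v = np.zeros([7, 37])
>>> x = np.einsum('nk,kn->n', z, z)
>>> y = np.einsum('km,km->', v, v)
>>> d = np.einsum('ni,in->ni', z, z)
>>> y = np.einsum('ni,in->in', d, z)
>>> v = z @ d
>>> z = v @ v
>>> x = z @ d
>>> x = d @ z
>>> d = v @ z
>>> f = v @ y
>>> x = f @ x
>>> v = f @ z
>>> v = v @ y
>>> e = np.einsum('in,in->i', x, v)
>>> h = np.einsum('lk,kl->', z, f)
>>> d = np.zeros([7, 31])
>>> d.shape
(7, 31)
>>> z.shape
(31, 31)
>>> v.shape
(31, 31)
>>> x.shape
(31, 31)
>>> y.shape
(31, 31)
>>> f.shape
(31, 31)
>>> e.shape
(31,)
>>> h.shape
()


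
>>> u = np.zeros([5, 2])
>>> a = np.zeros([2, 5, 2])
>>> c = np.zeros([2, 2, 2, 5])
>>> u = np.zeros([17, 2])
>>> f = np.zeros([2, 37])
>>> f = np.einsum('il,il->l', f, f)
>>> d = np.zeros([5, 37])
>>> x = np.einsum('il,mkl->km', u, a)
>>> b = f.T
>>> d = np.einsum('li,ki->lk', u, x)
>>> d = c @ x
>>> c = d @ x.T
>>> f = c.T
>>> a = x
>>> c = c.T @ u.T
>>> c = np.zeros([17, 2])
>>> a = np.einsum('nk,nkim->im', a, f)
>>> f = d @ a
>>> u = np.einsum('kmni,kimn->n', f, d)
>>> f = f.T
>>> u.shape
(2,)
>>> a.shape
(2, 2)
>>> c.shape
(17, 2)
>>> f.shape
(2, 2, 2, 2)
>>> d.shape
(2, 2, 2, 2)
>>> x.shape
(5, 2)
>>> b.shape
(37,)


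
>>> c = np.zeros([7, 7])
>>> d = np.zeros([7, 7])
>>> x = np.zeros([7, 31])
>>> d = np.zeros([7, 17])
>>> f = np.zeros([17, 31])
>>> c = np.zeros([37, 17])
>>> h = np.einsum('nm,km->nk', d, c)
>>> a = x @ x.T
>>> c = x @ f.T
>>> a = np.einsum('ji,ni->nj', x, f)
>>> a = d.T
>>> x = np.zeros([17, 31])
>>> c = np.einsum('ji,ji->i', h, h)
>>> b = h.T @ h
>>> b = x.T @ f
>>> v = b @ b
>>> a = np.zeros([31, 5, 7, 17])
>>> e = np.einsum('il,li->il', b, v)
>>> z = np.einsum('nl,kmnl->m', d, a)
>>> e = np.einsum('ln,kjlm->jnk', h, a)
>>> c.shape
(37,)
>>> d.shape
(7, 17)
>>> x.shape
(17, 31)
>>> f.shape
(17, 31)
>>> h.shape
(7, 37)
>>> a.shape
(31, 5, 7, 17)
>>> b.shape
(31, 31)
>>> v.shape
(31, 31)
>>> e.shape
(5, 37, 31)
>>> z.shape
(5,)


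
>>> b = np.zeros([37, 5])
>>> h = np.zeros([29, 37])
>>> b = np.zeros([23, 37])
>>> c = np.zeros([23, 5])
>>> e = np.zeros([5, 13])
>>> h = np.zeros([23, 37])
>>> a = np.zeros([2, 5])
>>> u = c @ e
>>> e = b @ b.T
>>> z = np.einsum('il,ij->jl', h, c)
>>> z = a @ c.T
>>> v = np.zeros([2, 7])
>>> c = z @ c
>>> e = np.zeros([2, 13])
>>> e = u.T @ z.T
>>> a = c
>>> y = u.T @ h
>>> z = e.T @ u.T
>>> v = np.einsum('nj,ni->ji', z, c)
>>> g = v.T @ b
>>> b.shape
(23, 37)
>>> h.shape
(23, 37)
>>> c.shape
(2, 5)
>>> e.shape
(13, 2)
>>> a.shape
(2, 5)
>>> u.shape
(23, 13)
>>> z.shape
(2, 23)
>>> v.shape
(23, 5)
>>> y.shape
(13, 37)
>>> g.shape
(5, 37)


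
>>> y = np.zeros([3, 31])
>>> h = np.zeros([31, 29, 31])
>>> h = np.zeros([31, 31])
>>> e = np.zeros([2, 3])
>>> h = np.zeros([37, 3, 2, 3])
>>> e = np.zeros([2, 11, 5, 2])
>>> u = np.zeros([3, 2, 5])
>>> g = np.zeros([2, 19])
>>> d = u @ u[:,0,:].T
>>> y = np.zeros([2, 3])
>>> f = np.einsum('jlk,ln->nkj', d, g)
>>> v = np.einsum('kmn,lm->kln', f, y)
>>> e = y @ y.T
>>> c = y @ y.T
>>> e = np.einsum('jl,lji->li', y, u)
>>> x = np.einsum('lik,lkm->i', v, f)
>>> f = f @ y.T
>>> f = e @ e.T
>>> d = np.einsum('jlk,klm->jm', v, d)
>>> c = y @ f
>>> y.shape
(2, 3)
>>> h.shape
(37, 3, 2, 3)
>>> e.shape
(3, 5)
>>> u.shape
(3, 2, 5)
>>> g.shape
(2, 19)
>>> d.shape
(19, 3)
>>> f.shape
(3, 3)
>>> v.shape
(19, 2, 3)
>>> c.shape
(2, 3)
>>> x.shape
(2,)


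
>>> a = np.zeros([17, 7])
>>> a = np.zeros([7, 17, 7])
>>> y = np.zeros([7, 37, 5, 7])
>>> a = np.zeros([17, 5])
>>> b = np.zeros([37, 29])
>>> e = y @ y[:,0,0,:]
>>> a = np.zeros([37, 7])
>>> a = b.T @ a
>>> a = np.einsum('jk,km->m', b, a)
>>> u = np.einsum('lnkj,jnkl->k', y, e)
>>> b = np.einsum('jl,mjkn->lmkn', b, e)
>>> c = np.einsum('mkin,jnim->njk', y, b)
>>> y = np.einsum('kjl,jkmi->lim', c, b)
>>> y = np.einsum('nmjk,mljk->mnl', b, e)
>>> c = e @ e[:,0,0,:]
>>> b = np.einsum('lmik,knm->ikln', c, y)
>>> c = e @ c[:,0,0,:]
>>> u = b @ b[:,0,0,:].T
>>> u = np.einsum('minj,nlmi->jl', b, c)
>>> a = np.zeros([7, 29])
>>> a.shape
(7, 29)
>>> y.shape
(7, 29, 37)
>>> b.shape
(5, 7, 7, 29)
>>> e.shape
(7, 37, 5, 7)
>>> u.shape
(29, 37)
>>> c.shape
(7, 37, 5, 7)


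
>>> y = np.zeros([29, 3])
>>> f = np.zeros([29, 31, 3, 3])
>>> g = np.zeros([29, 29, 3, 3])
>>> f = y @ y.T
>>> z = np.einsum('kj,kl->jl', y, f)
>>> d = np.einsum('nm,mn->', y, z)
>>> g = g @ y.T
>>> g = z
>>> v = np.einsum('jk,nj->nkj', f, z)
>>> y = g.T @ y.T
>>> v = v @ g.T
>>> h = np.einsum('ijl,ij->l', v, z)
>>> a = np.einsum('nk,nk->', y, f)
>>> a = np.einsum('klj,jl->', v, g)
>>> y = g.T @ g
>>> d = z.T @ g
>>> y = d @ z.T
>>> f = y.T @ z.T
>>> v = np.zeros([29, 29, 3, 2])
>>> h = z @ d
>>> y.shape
(29, 3)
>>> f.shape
(3, 3)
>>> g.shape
(3, 29)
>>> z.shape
(3, 29)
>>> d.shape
(29, 29)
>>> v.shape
(29, 29, 3, 2)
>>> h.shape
(3, 29)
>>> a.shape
()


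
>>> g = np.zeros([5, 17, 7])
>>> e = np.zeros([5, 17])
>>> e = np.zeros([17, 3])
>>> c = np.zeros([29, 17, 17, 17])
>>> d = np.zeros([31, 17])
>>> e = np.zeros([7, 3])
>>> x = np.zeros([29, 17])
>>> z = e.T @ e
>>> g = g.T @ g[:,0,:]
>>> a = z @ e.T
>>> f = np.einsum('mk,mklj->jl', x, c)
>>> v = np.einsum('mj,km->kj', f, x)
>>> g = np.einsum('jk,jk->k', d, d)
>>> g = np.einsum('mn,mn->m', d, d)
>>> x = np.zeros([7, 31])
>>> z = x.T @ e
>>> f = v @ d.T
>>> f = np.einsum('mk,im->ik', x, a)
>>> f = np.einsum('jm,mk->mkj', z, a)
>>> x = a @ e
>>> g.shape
(31,)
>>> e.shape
(7, 3)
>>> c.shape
(29, 17, 17, 17)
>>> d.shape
(31, 17)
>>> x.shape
(3, 3)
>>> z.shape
(31, 3)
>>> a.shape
(3, 7)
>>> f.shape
(3, 7, 31)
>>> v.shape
(29, 17)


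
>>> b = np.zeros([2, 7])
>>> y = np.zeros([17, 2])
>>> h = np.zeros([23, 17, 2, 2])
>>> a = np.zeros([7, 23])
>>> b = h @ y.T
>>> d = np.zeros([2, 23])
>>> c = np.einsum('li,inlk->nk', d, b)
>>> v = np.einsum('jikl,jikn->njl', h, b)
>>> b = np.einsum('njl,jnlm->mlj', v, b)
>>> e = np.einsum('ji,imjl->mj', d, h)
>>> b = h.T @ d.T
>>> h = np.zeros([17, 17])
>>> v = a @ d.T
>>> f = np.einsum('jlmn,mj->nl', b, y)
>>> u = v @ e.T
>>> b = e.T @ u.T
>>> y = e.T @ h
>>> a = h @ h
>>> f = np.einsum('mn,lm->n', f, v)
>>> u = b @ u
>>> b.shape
(2, 7)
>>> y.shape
(2, 17)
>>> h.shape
(17, 17)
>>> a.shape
(17, 17)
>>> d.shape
(2, 23)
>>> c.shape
(17, 17)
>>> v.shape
(7, 2)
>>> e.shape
(17, 2)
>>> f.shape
(2,)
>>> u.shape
(2, 17)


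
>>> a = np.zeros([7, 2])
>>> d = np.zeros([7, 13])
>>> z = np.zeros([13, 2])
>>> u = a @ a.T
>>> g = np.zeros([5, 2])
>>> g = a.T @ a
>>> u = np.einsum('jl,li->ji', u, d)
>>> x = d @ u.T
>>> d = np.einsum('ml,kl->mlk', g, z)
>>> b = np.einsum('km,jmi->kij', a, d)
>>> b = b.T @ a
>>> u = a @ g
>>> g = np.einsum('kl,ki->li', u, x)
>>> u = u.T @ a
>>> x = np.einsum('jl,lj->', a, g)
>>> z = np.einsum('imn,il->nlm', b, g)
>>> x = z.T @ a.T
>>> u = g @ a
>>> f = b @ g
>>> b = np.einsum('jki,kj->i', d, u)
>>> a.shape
(7, 2)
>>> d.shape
(2, 2, 13)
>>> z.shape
(2, 7, 13)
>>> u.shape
(2, 2)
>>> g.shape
(2, 7)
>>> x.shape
(13, 7, 7)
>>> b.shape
(13,)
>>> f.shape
(2, 13, 7)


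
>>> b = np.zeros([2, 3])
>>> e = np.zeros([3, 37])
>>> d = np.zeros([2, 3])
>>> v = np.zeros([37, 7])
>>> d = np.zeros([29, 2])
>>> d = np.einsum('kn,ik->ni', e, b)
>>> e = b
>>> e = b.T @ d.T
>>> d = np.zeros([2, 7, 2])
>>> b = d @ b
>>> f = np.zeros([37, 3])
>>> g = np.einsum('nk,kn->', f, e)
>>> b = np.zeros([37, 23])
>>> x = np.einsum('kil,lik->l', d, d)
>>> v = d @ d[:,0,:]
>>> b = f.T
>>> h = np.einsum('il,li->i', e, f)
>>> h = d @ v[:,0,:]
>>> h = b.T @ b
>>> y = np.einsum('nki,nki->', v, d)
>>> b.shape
(3, 37)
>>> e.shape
(3, 37)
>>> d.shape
(2, 7, 2)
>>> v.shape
(2, 7, 2)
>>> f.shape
(37, 3)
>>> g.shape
()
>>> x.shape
(2,)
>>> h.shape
(37, 37)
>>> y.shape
()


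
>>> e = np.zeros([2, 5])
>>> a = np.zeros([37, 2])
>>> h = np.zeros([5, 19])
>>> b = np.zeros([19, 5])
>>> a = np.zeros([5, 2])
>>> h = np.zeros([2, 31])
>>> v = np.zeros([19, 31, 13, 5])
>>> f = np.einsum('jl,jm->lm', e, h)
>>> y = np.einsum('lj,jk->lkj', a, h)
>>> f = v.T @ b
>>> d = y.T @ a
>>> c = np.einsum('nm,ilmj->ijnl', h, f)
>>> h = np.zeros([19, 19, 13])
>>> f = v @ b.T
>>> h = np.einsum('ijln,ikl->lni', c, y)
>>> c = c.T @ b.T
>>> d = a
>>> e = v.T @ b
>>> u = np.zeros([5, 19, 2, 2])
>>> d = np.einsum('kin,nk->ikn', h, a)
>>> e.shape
(5, 13, 31, 5)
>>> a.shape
(5, 2)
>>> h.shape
(2, 13, 5)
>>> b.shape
(19, 5)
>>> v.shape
(19, 31, 13, 5)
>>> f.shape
(19, 31, 13, 19)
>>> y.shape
(5, 31, 2)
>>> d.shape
(13, 2, 5)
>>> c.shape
(13, 2, 5, 19)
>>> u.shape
(5, 19, 2, 2)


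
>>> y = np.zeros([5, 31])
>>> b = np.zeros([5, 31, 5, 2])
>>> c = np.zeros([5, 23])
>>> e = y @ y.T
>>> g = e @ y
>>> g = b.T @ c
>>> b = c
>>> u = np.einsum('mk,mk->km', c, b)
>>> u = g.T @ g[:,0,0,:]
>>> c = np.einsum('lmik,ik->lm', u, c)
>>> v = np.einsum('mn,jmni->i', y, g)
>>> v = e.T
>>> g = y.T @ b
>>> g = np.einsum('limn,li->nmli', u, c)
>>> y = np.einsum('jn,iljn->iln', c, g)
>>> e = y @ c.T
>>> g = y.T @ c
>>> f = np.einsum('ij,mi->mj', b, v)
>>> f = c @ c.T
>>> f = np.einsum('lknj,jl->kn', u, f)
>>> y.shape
(23, 5, 31)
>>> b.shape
(5, 23)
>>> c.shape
(23, 31)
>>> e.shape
(23, 5, 23)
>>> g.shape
(31, 5, 31)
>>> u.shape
(23, 31, 5, 23)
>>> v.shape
(5, 5)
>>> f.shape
(31, 5)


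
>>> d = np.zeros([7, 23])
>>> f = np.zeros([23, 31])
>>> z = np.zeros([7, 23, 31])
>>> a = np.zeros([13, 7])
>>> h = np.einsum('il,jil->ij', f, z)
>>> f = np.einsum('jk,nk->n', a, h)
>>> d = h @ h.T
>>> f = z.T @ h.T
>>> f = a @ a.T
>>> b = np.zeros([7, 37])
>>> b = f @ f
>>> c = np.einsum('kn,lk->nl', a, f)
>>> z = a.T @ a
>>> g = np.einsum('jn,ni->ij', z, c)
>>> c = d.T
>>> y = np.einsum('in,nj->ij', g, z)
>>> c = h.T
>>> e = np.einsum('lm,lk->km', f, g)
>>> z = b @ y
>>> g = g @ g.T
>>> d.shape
(23, 23)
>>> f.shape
(13, 13)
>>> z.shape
(13, 7)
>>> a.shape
(13, 7)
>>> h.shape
(23, 7)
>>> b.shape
(13, 13)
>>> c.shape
(7, 23)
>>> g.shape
(13, 13)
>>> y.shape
(13, 7)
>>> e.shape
(7, 13)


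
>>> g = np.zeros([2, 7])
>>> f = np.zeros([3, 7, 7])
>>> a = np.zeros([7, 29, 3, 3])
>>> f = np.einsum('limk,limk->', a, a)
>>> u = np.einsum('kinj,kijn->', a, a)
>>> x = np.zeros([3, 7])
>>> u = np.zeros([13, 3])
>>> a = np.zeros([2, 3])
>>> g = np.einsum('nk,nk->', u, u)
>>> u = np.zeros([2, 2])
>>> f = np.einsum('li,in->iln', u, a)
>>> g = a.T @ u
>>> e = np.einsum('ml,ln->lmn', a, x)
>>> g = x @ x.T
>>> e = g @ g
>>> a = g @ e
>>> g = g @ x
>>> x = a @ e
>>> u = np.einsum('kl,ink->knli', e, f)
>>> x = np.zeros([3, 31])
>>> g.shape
(3, 7)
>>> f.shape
(2, 2, 3)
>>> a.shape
(3, 3)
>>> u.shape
(3, 2, 3, 2)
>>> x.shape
(3, 31)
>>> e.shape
(3, 3)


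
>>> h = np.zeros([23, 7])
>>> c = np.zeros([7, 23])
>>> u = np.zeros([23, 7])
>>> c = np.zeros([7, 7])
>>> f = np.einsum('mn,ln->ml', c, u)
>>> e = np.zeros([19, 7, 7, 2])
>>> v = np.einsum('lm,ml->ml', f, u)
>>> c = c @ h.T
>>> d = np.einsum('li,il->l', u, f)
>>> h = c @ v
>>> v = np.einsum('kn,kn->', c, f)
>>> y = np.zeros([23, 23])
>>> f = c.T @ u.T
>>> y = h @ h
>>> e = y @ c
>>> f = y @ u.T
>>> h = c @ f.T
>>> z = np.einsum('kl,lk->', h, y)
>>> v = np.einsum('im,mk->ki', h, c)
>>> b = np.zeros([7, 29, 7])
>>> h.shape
(7, 7)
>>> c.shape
(7, 23)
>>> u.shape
(23, 7)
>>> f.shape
(7, 23)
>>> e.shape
(7, 23)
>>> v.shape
(23, 7)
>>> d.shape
(23,)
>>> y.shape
(7, 7)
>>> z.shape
()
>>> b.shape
(7, 29, 7)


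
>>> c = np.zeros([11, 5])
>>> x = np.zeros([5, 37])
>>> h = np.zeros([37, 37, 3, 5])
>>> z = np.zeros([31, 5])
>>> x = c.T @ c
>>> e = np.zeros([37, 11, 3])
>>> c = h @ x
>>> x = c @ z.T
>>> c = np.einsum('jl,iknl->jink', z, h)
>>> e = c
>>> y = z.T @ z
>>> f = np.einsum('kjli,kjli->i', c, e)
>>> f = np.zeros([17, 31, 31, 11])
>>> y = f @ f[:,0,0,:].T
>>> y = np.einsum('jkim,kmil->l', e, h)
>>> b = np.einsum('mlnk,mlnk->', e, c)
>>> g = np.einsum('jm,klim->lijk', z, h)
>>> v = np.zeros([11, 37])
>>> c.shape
(31, 37, 3, 37)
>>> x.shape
(37, 37, 3, 31)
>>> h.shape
(37, 37, 3, 5)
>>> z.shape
(31, 5)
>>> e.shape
(31, 37, 3, 37)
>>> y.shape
(5,)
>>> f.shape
(17, 31, 31, 11)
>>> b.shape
()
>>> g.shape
(37, 3, 31, 37)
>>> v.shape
(11, 37)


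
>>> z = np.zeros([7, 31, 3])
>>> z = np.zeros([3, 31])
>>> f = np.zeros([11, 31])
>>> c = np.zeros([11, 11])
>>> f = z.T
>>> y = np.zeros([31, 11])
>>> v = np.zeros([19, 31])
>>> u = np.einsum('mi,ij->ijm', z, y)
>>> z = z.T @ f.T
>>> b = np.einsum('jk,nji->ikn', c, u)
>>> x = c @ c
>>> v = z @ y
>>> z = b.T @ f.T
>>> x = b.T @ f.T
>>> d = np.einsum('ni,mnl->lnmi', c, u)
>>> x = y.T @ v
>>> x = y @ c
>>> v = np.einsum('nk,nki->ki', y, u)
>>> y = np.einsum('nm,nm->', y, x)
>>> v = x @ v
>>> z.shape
(31, 11, 31)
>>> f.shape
(31, 3)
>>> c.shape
(11, 11)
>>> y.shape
()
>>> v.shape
(31, 3)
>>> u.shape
(31, 11, 3)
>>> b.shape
(3, 11, 31)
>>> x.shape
(31, 11)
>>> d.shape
(3, 11, 31, 11)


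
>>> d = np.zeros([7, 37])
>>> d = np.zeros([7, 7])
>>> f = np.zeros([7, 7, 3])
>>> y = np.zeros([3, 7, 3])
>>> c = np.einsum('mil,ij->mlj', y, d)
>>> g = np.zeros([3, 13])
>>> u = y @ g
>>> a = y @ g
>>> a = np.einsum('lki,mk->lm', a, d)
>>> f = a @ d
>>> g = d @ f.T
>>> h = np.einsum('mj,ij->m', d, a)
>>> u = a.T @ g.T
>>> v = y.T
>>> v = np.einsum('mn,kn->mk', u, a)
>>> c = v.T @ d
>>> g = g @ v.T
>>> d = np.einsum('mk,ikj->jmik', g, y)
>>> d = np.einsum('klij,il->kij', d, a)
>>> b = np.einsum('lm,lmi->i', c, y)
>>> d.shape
(3, 3, 7)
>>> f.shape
(3, 7)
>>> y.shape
(3, 7, 3)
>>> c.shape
(3, 7)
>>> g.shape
(7, 7)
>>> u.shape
(7, 7)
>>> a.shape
(3, 7)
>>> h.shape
(7,)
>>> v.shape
(7, 3)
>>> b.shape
(3,)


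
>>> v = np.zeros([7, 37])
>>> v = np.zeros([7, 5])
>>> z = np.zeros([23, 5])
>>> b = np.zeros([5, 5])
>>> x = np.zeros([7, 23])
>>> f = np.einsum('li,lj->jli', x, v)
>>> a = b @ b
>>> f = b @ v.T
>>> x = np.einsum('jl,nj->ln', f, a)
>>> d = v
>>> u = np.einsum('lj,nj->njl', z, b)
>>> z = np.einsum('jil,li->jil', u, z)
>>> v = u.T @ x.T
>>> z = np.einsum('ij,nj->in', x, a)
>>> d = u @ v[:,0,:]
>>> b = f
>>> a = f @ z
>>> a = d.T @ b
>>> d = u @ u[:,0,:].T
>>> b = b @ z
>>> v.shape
(23, 5, 7)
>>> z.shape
(7, 5)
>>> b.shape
(5, 5)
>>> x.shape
(7, 5)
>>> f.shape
(5, 7)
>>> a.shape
(7, 5, 7)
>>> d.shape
(5, 5, 5)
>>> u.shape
(5, 5, 23)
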